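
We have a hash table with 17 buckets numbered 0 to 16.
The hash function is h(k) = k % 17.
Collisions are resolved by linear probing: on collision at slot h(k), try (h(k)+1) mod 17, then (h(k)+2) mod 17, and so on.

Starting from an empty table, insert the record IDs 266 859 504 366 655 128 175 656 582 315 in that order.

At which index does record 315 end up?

Insert 266: h=11, slot 11 empty -> index 11.
Insert 859: h=9, slot 9 empty -> index 9.
Insert 504: h=11, slot 11 occupied -> index 12.
Insert 366: h=9, slot 9 occupied -> index 10.
Insert 655: h=9, slots 9,10,11,12 occupied -> index 13.
Insert 128: h=9, slots 9,10,11,12,13 occupied -> index 14.
Insert 175: h=5, slot 5 empty -> index 5.
Insert 656: h=10, slots 10,11,12,13,14 occupied -> index 15.
Insert 582: h=4, slot 4 empty -> index 4.
Insert 315: h=9, slots 9,10,11,12,13,14,15 occupied -> index 16.
Table: [_, _, _, _, 582, 175, _, _, _, 859, 366, 266, 504, 655, 128, 656, 315]

16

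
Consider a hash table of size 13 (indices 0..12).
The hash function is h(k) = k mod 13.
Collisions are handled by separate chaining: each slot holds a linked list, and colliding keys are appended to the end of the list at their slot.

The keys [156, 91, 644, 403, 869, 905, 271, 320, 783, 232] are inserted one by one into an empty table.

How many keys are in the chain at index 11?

156 → bucket 0
91 → bucket 0 (collision)
644 → bucket 7
403 → bucket 0 (collision)
869 → bucket 11
905 → bucket 8
271 → bucket 11 (collision)
320 → bucket 8 (collision)
783 → bucket 3
232 → bucket 11 (collision)
Final buckets:
0: 156 -> 91 -> 403
1: —
2: —
3: 783
4: —
5: —
6: —
7: 644
8: 905 -> 320
9: —
10: —
11: 869 -> 271 -> 232
12: —

3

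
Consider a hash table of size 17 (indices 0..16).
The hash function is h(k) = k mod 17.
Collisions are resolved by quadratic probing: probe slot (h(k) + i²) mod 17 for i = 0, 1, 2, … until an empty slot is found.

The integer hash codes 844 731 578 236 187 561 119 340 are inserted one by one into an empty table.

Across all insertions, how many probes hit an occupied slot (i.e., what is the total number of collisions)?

15

Insert 844: h=11, slot 11 empty => index 11.
Insert 731: h=0, slot 0 empty => index 0.
Insert 578: h=0, slot 0 occupied => index 1.
Insert 236: h=15, slot 15 empty => index 15.
Insert 187: h=0, slots 0,1 occupied => index 4.
Insert 561: h=0, slots 0,1,4 occupied => index 9.
Insert 119: h=0, slots 0,1,4,9 occupied => index 16.
Insert 340: h=0, slots 0,1,4,9,16 occupied => index 8.
Table: [731, 578, ., ., 187, ., ., ., 340, 561, ., 844, ., ., ., 236, 119]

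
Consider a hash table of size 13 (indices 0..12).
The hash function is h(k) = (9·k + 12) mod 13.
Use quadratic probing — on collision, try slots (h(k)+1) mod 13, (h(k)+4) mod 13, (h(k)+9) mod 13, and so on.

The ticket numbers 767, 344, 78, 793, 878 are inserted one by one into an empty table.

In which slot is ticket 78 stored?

0

767: h=12 -> slot 12
344: h=1 -> slot 1
78: h=12, probe 12,0 -> slot 0
793: h=12, probe 12,0,3 -> slot 3
878: h=10 -> slot 10
Table: [78, 344, —, 793, —, —, —, —, —, —, 878, —, 767]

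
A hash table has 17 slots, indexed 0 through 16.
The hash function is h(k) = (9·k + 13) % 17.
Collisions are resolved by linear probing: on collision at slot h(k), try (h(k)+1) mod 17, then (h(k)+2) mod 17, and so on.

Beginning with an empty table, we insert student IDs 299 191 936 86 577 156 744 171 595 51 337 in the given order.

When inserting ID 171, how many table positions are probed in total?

299 hashes to 1; slot 1 is free -> place at 1.
191 hashes to 15; slot 15 is free -> place at 15.
936 hashes to 5; slot 5 is free -> place at 5.
86 hashes to 5; 5 taken -> place at 6.
577 hashes to 4; slot 4 is free -> place at 4.
156 hashes to 6; 6 taken -> place at 7.
744 hashes to 11; slot 11 is free -> place at 11.
171 hashes to 5; 5,6,7 taken -> place at 8.
595 hashes to 13; slot 13 is free -> place at 13.
51 hashes to 13; 13 taken -> place at 14.
337 hashes to 3; slot 3 is free -> place at 3.
Table: [., 299, ., 337, 577, 936, 86, 156, 171, ., ., 744, ., 595, 51, 191, .]

4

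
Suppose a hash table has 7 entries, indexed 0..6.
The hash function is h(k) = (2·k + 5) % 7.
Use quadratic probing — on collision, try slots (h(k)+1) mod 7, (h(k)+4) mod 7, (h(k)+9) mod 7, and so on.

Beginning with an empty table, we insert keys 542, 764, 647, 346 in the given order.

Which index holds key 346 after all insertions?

542: h=4 -> slot 4
764: h=0 -> slot 0
647: h=4, probe 4,5 -> slot 5
346: h=4, probe 4,5,1 -> slot 1
Table: [764, 346, ., ., 542, 647, .]

1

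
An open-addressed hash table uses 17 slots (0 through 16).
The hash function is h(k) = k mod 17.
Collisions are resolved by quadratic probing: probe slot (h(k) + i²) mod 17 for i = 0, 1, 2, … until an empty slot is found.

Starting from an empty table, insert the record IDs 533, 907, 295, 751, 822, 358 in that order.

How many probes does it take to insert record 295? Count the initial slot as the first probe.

533: h=6 => slot 6
907: h=6, probe 6,7 => slot 7
295: h=6, probe 6,7,10 => slot 10
751: h=3 => slot 3
822: h=6, probe 6,7,10,15 => slot 15
358: h=1 => slot 1
Table: [∅, 358, ∅, 751, ∅, ∅, 533, 907, ∅, ∅, 295, ∅, ∅, ∅, ∅, 822, ∅]

3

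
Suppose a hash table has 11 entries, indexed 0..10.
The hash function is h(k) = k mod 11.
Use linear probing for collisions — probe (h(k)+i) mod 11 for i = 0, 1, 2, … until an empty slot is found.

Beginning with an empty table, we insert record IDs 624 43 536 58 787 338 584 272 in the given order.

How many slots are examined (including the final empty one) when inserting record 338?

624 hashes to 8; slot 8 is free -> place at 8.
43 hashes to 10; slot 10 is free -> place at 10.
536 hashes to 8; 8 taken -> place at 9.
58 hashes to 3; slot 3 is free -> place at 3.
787 hashes to 6; slot 6 is free -> place at 6.
338 hashes to 8; 8,9,10 taken -> place at 0.
584 hashes to 1; slot 1 is free -> place at 1.
272 hashes to 8; 8,9,10,0,1 taken -> place at 2.
Table: [338, 584, 272, 58, -, -, 787, -, 624, 536, 43]

4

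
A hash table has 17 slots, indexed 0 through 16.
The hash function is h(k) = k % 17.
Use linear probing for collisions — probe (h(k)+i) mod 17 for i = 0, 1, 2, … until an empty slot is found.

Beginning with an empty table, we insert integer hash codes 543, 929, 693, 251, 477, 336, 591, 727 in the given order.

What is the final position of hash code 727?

Insert 543: h=16, slot 16 empty → index 16.
Insert 929: h=11, slot 11 empty → index 11.
Insert 693: h=13, slot 13 empty → index 13.
Insert 251: h=13, slot 13 occupied → index 14.
Insert 477: h=1, slot 1 empty → index 1.
Insert 336: h=13, slots 13,14 occupied → index 15.
Insert 591: h=13, slots 13,14,15,16 occupied → index 0.
Insert 727: h=13, slots 13,14,15,16,0,1 occupied → index 2.
Table: [591, 477, 727, -, -, -, -, -, -, -, -, 929, -, 693, 251, 336, 543]

2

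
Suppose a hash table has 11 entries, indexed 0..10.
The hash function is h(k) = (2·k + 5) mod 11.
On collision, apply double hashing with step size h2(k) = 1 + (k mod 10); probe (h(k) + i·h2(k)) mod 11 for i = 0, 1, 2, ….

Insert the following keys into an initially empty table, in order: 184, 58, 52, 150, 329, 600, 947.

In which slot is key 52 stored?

184: h=10 => slot 10
58: h=0 => slot 0
52: h=10, h2=3, probe 10,2 => slot 2
150: h=8 => slot 8
329: h=3 => slot 3
600: h=6 => slot 6
947: h=7 => slot 7
Table: [58, -, 52, 329, -, -, 600, 947, 150, -, 184]

2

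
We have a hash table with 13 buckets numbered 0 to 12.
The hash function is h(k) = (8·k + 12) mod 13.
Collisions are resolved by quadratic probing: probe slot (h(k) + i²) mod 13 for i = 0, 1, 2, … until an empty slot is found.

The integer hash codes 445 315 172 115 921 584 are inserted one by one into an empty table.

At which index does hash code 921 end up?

Insert 445: h=10, slot 10 empty -> index 10.
Insert 315: h=10, slot 10 occupied -> index 11.
Insert 172: h=10, slots 10,11 occupied -> index 1.
Insert 115: h=9, slot 9 empty -> index 9.
Insert 921: h=9, slots 9,10 occupied -> index 0.
Insert 584: h=4, slot 4 empty -> index 4.
Table: [921, 172, _, _, 584, _, _, _, _, 115, 445, 315, _]

0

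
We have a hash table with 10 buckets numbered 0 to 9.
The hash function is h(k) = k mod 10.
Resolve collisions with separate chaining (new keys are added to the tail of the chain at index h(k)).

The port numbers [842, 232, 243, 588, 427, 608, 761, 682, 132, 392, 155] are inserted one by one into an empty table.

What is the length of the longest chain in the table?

842 -> bucket 2
232 -> bucket 2 (collision)
243 -> bucket 3
588 -> bucket 8
427 -> bucket 7
608 -> bucket 8 (collision)
761 -> bucket 1
682 -> bucket 2 (collision)
132 -> bucket 2 (collision)
392 -> bucket 2 (collision)
155 -> bucket 5
Final buckets:
0: ∅
1: 761
2: 842 -> 232 -> 682 -> 132 -> 392
3: 243
4: ∅
5: 155
6: ∅
7: 427
8: 588 -> 608
9: ∅

5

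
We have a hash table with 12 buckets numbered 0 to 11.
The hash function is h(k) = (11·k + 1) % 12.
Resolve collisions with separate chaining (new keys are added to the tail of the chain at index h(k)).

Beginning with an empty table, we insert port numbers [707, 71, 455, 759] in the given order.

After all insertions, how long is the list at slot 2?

707 -> bucket 2
71 -> bucket 2 (collision)
455 -> bucket 2 (collision)
759 -> bucket 10
Final buckets:
0: .
1: .
2: 707 -> 71 -> 455
3: .
4: .
5: .
6: .
7: .
8: .
9: .
10: 759
11: .

3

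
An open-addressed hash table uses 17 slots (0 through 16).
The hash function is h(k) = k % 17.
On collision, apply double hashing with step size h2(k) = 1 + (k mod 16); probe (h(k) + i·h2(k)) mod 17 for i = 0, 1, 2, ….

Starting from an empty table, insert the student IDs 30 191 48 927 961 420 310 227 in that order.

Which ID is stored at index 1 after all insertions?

310

Insert 30: h=13, slot 13 empty -> index 13.
Insert 191: h=4, slot 4 empty -> index 4.
Insert 48: h=14, slot 14 empty -> index 14.
Insert 927: h=9, slot 9 empty -> index 9.
Insert 961: h=9, h2=2, slot 9 occupied -> index 11.
Insert 420: h=12, slot 12 empty -> index 12.
Insert 310: h=4, h2=7, slots 4,11 occupied -> index 1.
Insert 227: h=6, slot 6 empty -> index 6.
Table: [—, 310, —, —, 191, —, 227, —, —, 927, —, 961, 420, 30, 48, —, —]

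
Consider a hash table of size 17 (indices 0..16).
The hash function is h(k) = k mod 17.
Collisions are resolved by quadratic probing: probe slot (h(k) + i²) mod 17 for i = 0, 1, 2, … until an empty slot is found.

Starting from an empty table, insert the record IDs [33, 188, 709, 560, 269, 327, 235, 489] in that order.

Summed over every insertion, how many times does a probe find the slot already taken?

2

Insert 33: h=16, slot 16 empty -> index 16.
Insert 188: h=1, slot 1 empty -> index 1.
Insert 709: h=12, slot 12 empty -> index 12.
Insert 560: h=16, slot 16 occupied -> index 0.
Insert 269: h=14, slot 14 empty -> index 14.
Insert 327: h=4, slot 4 empty -> index 4.
Insert 235: h=14, slot 14 occupied -> index 15.
Insert 489: h=13, slot 13 empty -> index 13.
Table: [560, 188, -, -, 327, -, -, -, -, -, -, -, 709, 489, 269, 235, 33]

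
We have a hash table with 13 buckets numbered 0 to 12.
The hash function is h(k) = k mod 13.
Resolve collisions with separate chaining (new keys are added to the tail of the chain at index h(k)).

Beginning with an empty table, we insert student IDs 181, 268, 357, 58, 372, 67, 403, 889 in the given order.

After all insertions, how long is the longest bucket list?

Insert 181: h=12, bucket 12 empty → new chain.
Insert 268: h=8, bucket 8 empty → new chain.
Insert 357: h=6, bucket 6 empty → new chain.
Insert 58: h=6, bucket 6 nonempty → append to chain.
Insert 372: h=8, bucket 8 nonempty → append to chain.
Insert 67: h=2, bucket 2 empty → new chain.
Insert 403: h=0, bucket 0 empty → new chain.
Insert 889: h=5, bucket 5 empty → new chain.
Final buckets:
0: 403
1: _
2: 67
3: _
4: _
5: 889
6: 357 -> 58
7: _
8: 268 -> 372
9: _
10: _
11: _
12: 181

2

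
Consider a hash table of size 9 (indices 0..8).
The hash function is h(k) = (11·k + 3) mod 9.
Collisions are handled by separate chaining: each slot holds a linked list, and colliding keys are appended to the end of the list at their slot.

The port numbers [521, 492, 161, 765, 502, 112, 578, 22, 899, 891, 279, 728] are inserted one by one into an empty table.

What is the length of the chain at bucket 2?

Insert 521: h=1, bucket 1 empty → new chain.
Insert 492: h=6, bucket 6 empty → new chain.
Insert 161: h=1, bucket 1 nonempty → append to chain.
Insert 765: h=3, bucket 3 empty → new chain.
Insert 502: h=8, bucket 8 empty → new chain.
Insert 112: h=2, bucket 2 empty → new chain.
Insert 578: h=7, bucket 7 empty → new chain.
Insert 22: h=2, bucket 2 nonempty → append to chain.
Insert 899: h=1, bucket 1 nonempty → append to chain.
Insert 891: h=3, bucket 3 nonempty → append to chain.
Insert 279: h=3, bucket 3 nonempty → append to chain.
Insert 728: h=1, bucket 1 nonempty → append to chain.
Final buckets:
0: .
1: 521 -> 161 -> 899 -> 728
2: 112 -> 22
3: 765 -> 891 -> 279
4: .
5: .
6: 492
7: 578
8: 502

2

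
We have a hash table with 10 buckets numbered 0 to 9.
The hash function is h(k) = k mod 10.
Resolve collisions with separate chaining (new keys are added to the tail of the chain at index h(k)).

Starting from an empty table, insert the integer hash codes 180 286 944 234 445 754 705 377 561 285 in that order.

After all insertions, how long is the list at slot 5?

Insert 180: h=0, bucket 0 empty -> new chain.
Insert 286: h=6, bucket 6 empty -> new chain.
Insert 944: h=4, bucket 4 empty -> new chain.
Insert 234: h=4, bucket 4 nonempty -> append to chain.
Insert 445: h=5, bucket 5 empty -> new chain.
Insert 754: h=4, bucket 4 nonempty -> append to chain.
Insert 705: h=5, bucket 5 nonempty -> append to chain.
Insert 377: h=7, bucket 7 empty -> new chain.
Insert 561: h=1, bucket 1 empty -> new chain.
Insert 285: h=5, bucket 5 nonempty -> append to chain.
Final buckets:
0: 180
1: 561
2: _
3: _
4: 944 -> 234 -> 754
5: 445 -> 705 -> 285
6: 286
7: 377
8: _
9: _

3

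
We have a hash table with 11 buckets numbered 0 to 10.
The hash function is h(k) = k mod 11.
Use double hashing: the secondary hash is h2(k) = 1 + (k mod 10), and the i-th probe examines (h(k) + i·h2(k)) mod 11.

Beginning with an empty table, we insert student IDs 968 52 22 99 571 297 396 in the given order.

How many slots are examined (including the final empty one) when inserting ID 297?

968: h=0 → slot 0
52: h=8 → slot 8
22: h=0, h2=3, probe 0,3 → slot 3
99: h=0, h2=10, probe 0,10 → slot 10
571: h=10, h2=2, probe 10,1 → slot 1
297: h=0, h2=8, probe 0,8,5 → slot 5
396: h=0, h2=7, probe 0,7 → slot 7
Table: [968, 571, ., 22, ., 297, ., 396, 52, ., 99]

3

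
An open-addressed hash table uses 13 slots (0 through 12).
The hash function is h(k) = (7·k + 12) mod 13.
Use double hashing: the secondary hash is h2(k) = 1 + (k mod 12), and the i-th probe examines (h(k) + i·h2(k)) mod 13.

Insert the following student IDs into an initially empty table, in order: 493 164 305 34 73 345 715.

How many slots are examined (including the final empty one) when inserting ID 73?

3

Insert 493: h=5, slot 5 empty => index 5.
Insert 164: h=3, slot 3 empty => index 3.
Insert 305: h=2, slot 2 empty => index 2.
Insert 34: h=3, h2=11, slot 3 occupied => index 1.
Insert 73: h=3, h2=2, slots 3,5 occupied => index 7.
Insert 345: h=9, slot 9 empty => index 9.
Insert 715: h=12, slot 12 empty => index 12.
Table: [∅, 34, 305, 164, ∅, 493, ∅, 73, ∅, 345, ∅, ∅, 715]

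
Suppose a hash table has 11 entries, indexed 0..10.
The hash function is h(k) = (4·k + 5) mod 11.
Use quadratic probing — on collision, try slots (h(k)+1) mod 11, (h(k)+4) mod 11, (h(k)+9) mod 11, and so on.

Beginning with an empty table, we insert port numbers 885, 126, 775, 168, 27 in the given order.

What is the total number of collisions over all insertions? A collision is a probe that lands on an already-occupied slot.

6

Insert 885: h=3, slot 3 empty => index 3.
Insert 126: h=3, slot 3 occupied => index 4.
Insert 775: h=3, slots 3,4 occupied => index 7.
Insert 168: h=6, slot 6 empty => index 6.
Insert 27: h=3, slots 3,4,7 occupied => index 1.
Table: [∅, 27, ∅, 885, 126, ∅, 168, 775, ∅, ∅, ∅]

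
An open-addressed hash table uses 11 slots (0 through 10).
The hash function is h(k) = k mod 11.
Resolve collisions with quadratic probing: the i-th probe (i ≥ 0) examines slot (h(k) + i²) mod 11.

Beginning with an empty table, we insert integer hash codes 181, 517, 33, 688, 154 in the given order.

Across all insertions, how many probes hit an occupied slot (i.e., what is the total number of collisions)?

181: h=5 -> slot 5
517: h=0 -> slot 0
33: h=0, probe 0,1 -> slot 1
688: h=6 -> slot 6
154: h=0, probe 0,1,4 -> slot 4
Table: [517, 33, -, -, 154, 181, 688, -, -, -, -]

3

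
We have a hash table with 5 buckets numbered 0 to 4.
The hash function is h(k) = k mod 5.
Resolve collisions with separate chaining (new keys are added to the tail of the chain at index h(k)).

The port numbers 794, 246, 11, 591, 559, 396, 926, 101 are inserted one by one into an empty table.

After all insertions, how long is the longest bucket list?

794 -> bucket 4
246 -> bucket 1
11 -> bucket 1 (collision)
591 -> bucket 1 (collision)
559 -> bucket 4 (collision)
396 -> bucket 1 (collision)
926 -> bucket 1 (collision)
101 -> bucket 1 (collision)
Final buckets:
0: -
1: 246 -> 11 -> 591 -> 396 -> 926 -> 101
2: -
3: -
4: 794 -> 559

6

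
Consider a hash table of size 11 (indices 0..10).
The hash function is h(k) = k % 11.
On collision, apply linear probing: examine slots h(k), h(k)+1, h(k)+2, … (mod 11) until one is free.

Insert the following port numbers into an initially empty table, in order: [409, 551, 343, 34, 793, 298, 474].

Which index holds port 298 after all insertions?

6

Insert 409: h=2, slot 2 empty -> index 2.
Insert 551: h=1, slot 1 empty -> index 1.
Insert 343: h=2, slot 2 occupied -> index 3.
Insert 34: h=1, slots 1,2,3 occupied -> index 4.
Insert 793: h=1, slots 1,2,3,4 occupied -> index 5.
Insert 298: h=1, slots 1,2,3,4,5 occupied -> index 6.
Insert 474: h=1, slots 1,2,3,4,5,6 occupied -> index 7.
Table: [∅, 551, 409, 343, 34, 793, 298, 474, ∅, ∅, ∅]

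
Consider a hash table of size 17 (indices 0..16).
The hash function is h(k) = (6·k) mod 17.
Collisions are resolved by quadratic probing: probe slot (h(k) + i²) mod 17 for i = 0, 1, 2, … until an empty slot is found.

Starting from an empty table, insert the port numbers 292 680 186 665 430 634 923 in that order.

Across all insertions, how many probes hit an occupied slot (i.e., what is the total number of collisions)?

292 hashes to 1; slot 1 is free → place at 1.
680 hashes to 0; slot 0 is free → place at 0.
186 hashes to 11; slot 11 is free → place at 11.
665 hashes to 12; slot 12 is free → place at 12.
430 hashes to 13; slot 13 is free → place at 13.
634 hashes to 13; 13 taken → place at 14.
923 hashes to 13; 13,14,0 taken → place at 5.
Table: [680, 292, ., ., ., 923, ., ., ., ., ., 186, 665, 430, 634, ., .]

4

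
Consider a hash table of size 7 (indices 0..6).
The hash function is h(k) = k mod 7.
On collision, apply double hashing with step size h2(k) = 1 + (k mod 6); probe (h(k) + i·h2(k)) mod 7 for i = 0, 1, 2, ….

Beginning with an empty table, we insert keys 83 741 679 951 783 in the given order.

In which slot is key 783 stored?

1

83: h=6 -> slot 6
741: h=6, h2=4, probe 6,3 -> slot 3
679: h=0 -> slot 0
951: h=6, h2=4, probe 6,3,0,4 -> slot 4
783: h=6, h2=4, probe 6,3,0,4,1 -> slot 1
Table: [679, 783, -, 741, 951, -, 83]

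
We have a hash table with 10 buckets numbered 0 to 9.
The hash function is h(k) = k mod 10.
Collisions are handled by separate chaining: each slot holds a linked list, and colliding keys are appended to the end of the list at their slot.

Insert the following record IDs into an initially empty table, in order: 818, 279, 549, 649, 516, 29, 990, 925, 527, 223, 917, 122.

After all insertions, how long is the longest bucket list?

Insert 818: h=8, bucket 8 empty → new chain.
Insert 279: h=9, bucket 9 empty → new chain.
Insert 549: h=9, bucket 9 nonempty → append to chain.
Insert 649: h=9, bucket 9 nonempty → append to chain.
Insert 516: h=6, bucket 6 empty → new chain.
Insert 29: h=9, bucket 9 nonempty → append to chain.
Insert 990: h=0, bucket 0 empty → new chain.
Insert 925: h=5, bucket 5 empty → new chain.
Insert 527: h=7, bucket 7 empty → new chain.
Insert 223: h=3, bucket 3 empty → new chain.
Insert 917: h=7, bucket 7 nonempty → append to chain.
Insert 122: h=2, bucket 2 empty → new chain.
Final buckets:
0: 990
1: _
2: 122
3: 223
4: _
5: 925
6: 516
7: 527 -> 917
8: 818
9: 279 -> 549 -> 649 -> 29

4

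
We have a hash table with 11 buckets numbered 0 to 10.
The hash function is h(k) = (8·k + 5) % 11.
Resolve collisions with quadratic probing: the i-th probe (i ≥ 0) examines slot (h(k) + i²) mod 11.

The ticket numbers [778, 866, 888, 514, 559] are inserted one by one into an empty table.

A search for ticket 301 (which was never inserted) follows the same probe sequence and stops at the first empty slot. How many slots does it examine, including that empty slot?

2

778 hashes to 3; slot 3 is free => place at 3.
866 hashes to 3; 3 taken => place at 4.
888 hashes to 3; 3,4 taken => place at 7.
514 hashes to 3; 3,4,7 taken => place at 1.
559 hashes to 0; slot 0 is free => place at 0.
Table: [559, 514, —, 778, 866, —, —, 888, —, —, —]
Lookup 301: h=4, probe 4,5 → slot 5 empty, not found.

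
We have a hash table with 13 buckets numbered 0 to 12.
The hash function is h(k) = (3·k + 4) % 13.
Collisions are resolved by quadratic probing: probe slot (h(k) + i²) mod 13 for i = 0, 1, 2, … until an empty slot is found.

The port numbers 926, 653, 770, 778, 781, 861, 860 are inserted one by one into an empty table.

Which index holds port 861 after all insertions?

926: h=0 → slot 0
653: h=0, probe 0,1 → slot 1
770: h=0, probe 0,1,4 → slot 4
778: h=11 → slot 11
781: h=7 → slot 7
861: h=0, probe 0,1,4,9 → slot 9
860: h=10 → slot 10
Table: [926, 653, _, _, 770, _, _, 781, _, 861, 860, 778, _]

9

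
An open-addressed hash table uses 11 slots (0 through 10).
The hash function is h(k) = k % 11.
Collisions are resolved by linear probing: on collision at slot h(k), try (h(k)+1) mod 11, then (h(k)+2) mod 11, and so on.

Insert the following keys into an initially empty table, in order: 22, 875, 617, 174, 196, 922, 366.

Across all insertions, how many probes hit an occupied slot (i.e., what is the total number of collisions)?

5

22 hashes to 0; slot 0 is free → place at 0.
875 hashes to 6; slot 6 is free → place at 6.
617 hashes to 1; slot 1 is free → place at 1.
174 hashes to 9; slot 9 is free → place at 9.
196 hashes to 9; 9 taken → place at 10.
922 hashes to 9; 9,10,0,1 taken → place at 2.
366 hashes to 3; slot 3 is free → place at 3.
Table: [22, 617, 922, 366, ., ., 875, ., ., 174, 196]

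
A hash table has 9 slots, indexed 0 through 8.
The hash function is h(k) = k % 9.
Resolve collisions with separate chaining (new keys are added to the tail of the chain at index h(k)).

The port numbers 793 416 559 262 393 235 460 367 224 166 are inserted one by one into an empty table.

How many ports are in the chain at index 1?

Insert 793: h=1, bucket 1 empty → new chain.
Insert 416: h=2, bucket 2 empty → new chain.
Insert 559: h=1, bucket 1 nonempty → append to chain.
Insert 262: h=1, bucket 1 nonempty → append to chain.
Insert 393: h=6, bucket 6 empty → new chain.
Insert 235: h=1, bucket 1 nonempty → append to chain.
Insert 460: h=1, bucket 1 nonempty → append to chain.
Insert 367: h=7, bucket 7 empty → new chain.
Insert 224: h=8, bucket 8 empty → new chain.
Insert 166: h=4, bucket 4 empty → new chain.
Final buckets:
0: —
1: 793 -> 559 -> 262 -> 235 -> 460
2: 416
3: —
4: 166
5: —
6: 393
7: 367
8: 224

5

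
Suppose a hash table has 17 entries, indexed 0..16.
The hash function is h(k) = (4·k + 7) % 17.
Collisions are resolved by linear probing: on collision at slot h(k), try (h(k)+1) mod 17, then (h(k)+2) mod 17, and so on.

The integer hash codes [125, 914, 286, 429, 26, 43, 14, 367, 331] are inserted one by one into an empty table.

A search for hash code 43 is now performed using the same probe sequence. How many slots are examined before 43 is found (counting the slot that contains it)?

125 hashes to 14; slot 14 is free => place at 14.
914 hashes to 8; slot 8 is free => place at 8.
286 hashes to 12; slot 12 is free => place at 12.
429 hashes to 6; slot 6 is free => place at 6.
26 hashes to 9; slot 9 is free => place at 9.
43 hashes to 9; 9 taken => place at 10.
14 hashes to 12; 12 taken => place at 13.
367 hashes to 13; 13,14 taken => place at 15.
331 hashes to 5; slot 5 is free => place at 5.
Table: [_, _, _, _, _, 331, 429, _, 914, 26, 43, _, 286, 14, 125, 367, _]
Lookup 43: h=9, probe 9,10 → found at 10.

2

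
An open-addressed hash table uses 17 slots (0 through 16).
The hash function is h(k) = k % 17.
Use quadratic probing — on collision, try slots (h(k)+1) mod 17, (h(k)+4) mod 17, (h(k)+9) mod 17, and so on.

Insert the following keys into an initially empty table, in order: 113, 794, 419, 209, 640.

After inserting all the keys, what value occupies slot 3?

640

Insert 113: h=11, slot 11 empty -> index 11.
Insert 794: h=12, slot 12 empty -> index 12.
Insert 419: h=11, slots 11,12 occupied -> index 15.
Insert 209: h=5, slot 5 empty -> index 5.
Insert 640: h=11, slots 11,12,15 occupied -> index 3.
Table: [_, _, _, 640, _, 209, _, _, _, _, _, 113, 794, _, _, 419, _]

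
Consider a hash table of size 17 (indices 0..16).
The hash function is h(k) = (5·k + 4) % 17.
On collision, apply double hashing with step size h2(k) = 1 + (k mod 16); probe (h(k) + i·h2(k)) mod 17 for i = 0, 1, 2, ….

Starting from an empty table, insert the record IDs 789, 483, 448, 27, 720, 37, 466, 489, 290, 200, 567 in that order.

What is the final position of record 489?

Insert 789: h=5, slot 5 empty -> index 5.
Insert 483: h=5, h2=4, slot 5 occupied -> index 9.
Insert 448: h=0, slot 0 empty -> index 0.
Insert 27: h=3, slot 3 empty -> index 3.
Insert 720: h=0, h2=1, slot 0 occupied -> index 1.
Insert 37: h=2, slot 2 empty -> index 2.
Insert 466: h=5, h2=3, slot 5 occupied -> index 8.
Insert 489: h=1, h2=10, slot 1 occupied -> index 11.
Insert 290: h=9, h2=3, slot 9 occupied -> index 12.
Insert 200: h=1, h2=9, slot 1 occupied -> index 10.
Insert 567: h=0, h2=8, slots 0,8 occupied -> index 16.
Table: [448, 720, 37, 27, -, 789, -, -, 466, 483, 200, 489, 290, -, -, -, 567]

11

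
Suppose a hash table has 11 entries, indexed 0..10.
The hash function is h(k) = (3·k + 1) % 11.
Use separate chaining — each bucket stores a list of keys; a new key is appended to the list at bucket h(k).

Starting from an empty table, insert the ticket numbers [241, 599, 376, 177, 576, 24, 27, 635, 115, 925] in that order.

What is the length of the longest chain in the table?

Insert 241: h=9, bucket 9 empty → new chain.
Insert 599: h=5, bucket 5 empty → new chain.
Insert 376: h=7, bucket 7 empty → new chain.
Insert 177: h=4, bucket 4 empty → new chain.
Insert 576: h=2, bucket 2 empty → new chain.
Insert 24: h=7, bucket 7 nonempty → append to chain.
Insert 27: h=5, bucket 5 nonempty → append to chain.
Insert 635: h=3, bucket 3 empty → new chain.
Insert 115: h=5, bucket 5 nonempty → append to chain.
Insert 925: h=4, bucket 4 nonempty → append to chain.
Final buckets:
0: —
1: —
2: 576
3: 635
4: 177 -> 925
5: 599 -> 27 -> 115
6: —
7: 376 -> 24
8: —
9: 241
10: —

3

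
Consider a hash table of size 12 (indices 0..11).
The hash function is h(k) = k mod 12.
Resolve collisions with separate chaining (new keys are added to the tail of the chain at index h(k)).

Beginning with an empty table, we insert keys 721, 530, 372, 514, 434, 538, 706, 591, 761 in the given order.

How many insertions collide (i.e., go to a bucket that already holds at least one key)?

721 -> bucket 1
530 -> bucket 2
372 -> bucket 0
514 -> bucket 10
434 -> bucket 2 (collision)
538 -> bucket 10 (collision)
706 -> bucket 10 (collision)
591 -> bucket 3
761 -> bucket 5
Final buckets:
0: 372
1: 721
2: 530 -> 434
3: 591
4: _
5: 761
6: _
7: _
8: _
9: _
10: 514 -> 538 -> 706
11: _

3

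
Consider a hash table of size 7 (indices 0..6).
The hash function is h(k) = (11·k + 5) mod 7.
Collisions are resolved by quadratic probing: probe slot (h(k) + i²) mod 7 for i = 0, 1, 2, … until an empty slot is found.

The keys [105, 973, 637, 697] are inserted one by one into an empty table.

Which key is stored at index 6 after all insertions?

973

105: h=5 → slot 5
973: h=5, probe 5,6 → slot 6
637: h=5, probe 5,6,2 → slot 2
697: h=0 → slot 0
Table: [697, ., 637, ., ., 105, 973]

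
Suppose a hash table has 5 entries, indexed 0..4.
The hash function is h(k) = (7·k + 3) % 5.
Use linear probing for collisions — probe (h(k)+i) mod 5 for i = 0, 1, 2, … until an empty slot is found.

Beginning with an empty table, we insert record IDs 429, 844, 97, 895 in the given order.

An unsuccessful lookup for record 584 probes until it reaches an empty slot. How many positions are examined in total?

Insert 429: h=1, slot 1 empty => index 1.
Insert 844: h=1, slot 1 occupied => index 2.
Insert 97: h=2, slot 2 occupied => index 3.
Insert 895: h=3, slot 3 occupied => index 4.
Table: [-, 429, 844, 97, 895]
Lookup 584: h=1, probe 1,2,3,4,0 → slot 0 empty, not found.

5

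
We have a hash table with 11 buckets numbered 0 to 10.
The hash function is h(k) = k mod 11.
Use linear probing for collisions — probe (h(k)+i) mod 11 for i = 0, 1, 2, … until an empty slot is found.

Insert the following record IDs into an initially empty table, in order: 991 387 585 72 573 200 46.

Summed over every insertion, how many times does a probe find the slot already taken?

991 hashes to 1; slot 1 is free => place at 1.
387 hashes to 2; slot 2 is free => place at 2.
585 hashes to 2; 2 taken => place at 3.
72 hashes to 6; slot 6 is free => place at 6.
573 hashes to 1; 1,2,3 taken => place at 4.
200 hashes to 2; 2,3,4 taken => place at 5.
46 hashes to 2; 2,3,4,5,6 taken => place at 7.
Table: [—, 991, 387, 585, 573, 200, 72, 46, —, —, —]

12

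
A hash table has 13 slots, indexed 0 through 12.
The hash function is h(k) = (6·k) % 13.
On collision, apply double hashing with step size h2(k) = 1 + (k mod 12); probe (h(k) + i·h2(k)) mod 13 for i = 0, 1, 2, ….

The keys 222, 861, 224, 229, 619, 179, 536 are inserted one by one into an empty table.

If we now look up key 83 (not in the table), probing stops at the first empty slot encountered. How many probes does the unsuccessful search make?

2

Insert 222: h=6, slot 6 empty -> index 6.
Insert 861: h=5, slot 5 empty -> index 5.
Insert 224: h=5, h2=9, slot 5 occupied -> index 1.
Insert 229: h=9, slot 9 empty -> index 9.
Insert 619: h=9, h2=8, slot 9 occupied -> index 4.
Insert 179: h=8, slot 8 empty -> index 8.
Insert 536: h=5, h2=9, slots 5,1 occupied -> index 10.
Table: [_, 224, _, _, 619, 861, 222, _, 179, 229, 536, _, _]
Lookup 83: h=4, h2=12, probe 4,3 → slot 3 empty, not found.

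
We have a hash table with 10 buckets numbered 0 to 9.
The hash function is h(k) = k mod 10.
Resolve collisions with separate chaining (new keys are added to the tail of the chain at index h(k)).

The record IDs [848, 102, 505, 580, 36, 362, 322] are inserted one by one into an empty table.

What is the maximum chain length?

Insert 848: h=8, bucket 8 empty -> new chain.
Insert 102: h=2, bucket 2 empty -> new chain.
Insert 505: h=5, bucket 5 empty -> new chain.
Insert 580: h=0, bucket 0 empty -> new chain.
Insert 36: h=6, bucket 6 empty -> new chain.
Insert 362: h=2, bucket 2 nonempty -> append to chain.
Insert 322: h=2, bucket 2 nonempty -> append to chain.
Final buckets:
0: 580
1: .
2: 102 -> 362 -> 322
3: .
4: .
5: 505
6: 36
7: .
8: 848
9: .

3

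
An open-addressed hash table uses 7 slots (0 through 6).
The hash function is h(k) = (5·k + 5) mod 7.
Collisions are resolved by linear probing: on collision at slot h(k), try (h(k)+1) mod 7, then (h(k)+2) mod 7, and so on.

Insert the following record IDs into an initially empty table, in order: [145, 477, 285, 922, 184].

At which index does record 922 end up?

5

145 hashes to 2; slot 2 is free -> place at 2.
477 hashes to 3; slot 3 is free -> place at 3.
285 hashes to 2; 2,3 taken -> place at 4.
922 hashes to 2; 2,3,4 taken -> place at 5.
184 hashes to 1; slot 1 is free -> place at 1.
Table: [., 184, 145, 477, 285, 922, .]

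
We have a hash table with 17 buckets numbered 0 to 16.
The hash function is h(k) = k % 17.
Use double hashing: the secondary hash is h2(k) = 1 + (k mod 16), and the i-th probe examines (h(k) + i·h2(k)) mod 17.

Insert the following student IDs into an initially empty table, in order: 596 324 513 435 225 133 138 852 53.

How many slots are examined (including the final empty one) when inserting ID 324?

2

Insert 596: h=1, slot 1 empty → index 1.
Insert 324: h=1, h2=5, slot 1 occupied → index 6.
Insert 513: h=3, slot 3 empty → index 3.
Insert 435: h=10, slot 10 empty → index 10.
Insert 225: h=4, slot 4 empty → index 4.
Insert 133: h=14, slot 14 empty → index 14.
Insert 138: h=2, slot 2 empty → index 2.
Insert 852: h=2, h2=5, slot 2 occupied → index 7.
Insert 53: h=2, h2=6, slot 2 occupied → index 8.
Table: [., 596, 138, 513, 225, ., 324, 852, 53, ., 435, ., ., ., 133, ., .]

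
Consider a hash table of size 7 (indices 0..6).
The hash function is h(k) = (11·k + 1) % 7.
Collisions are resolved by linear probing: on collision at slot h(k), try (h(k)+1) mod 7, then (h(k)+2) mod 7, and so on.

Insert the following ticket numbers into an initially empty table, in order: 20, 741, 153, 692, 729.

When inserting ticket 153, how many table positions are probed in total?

3

20: h=4 => slot 4
741: h=4, probe 4,5 => slot 5
153: h=4, probe 4,5,6 => slot 6
692: h=4, probe 4,5,6,0 => slot 0
729: h=5, probe 5,6,0,1 => slot 1
Table: [692, 729, ., ., 20, 741, 153]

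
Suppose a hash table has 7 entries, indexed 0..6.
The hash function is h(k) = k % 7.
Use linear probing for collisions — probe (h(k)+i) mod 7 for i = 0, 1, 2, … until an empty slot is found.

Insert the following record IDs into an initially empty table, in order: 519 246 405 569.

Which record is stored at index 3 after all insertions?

Insert 519: h=1, slot 1 empty => index 1.
Insert 246: h=1, slot 1 occupied => index 2.
Insert 405: h=6, slot 6 empty => index 6.
Insert 569: h=2, slot 2 occupied => index 3.
Table: [-, 519, 246, 569, -, -, 405]

569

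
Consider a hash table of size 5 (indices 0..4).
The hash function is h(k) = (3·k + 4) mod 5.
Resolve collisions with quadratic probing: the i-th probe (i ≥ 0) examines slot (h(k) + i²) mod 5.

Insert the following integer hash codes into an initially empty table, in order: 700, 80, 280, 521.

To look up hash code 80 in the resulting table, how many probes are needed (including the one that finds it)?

2

700: h=4 => slot 4
80: h=4, probe 4,0 => slot 0
280: h=4, probe 4,0,3 => slot 3
521: h=2 => slot 2
Table: [80, _, 521, 280, 700]
Lookup 80: h=4, probe 4,0 → found at 0.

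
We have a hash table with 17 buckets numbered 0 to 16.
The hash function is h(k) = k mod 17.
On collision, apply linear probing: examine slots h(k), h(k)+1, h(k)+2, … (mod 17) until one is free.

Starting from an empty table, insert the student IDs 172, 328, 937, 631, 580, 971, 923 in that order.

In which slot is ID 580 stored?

172: h=2 → slot 2
328: h=5 → slot 5
937: h=2, probe 2,3 → slot 3
631: h=2, probe 2,3,4 → slot 4
580: h=2, probe 2,3,4,5,6 → slot 6
971: h=2, probe 2,3,4,5,6,7 → slot 7
923: h=5, probe 5,6,7,8 → slot 8
Table: [., ., 172, 937, 631, 328, 580, 971, 923, ., ., ., ., ., ., ., .]

6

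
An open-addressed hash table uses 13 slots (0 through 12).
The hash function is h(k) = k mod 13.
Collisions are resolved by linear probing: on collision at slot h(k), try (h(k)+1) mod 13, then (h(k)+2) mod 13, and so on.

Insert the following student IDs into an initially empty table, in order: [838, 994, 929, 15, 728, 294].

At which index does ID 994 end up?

Insert 838: h=6, slot 6 empty → index 6.
Insert 994: h=6, slot 6 occupied → index 7.
Insert 929: h=6, slots 6,7 occupied → index 8.
Insert 15: h=2, slot 2 empty → index 2.
Insert 728: h=0, slot 0 empty → index 0.
Insert 294: h=8, slot 8 occupied → index 9.
Table: [728, ∅, 15, ∅, ∅, ∅, 838, 994, 929, 294, ∅, ∅, ∅]

7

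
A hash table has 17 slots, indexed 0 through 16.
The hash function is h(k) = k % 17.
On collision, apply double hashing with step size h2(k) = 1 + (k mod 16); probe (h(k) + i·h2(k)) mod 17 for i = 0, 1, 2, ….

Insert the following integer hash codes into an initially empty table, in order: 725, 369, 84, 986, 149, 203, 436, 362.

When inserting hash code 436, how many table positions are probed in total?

3

725 hashes to 11; slot 11 is free -> place at 11.
369 hashes to 12; slot 12 is free -> place at 12.
84 hashes to 16; slot 16 is free -> place at 16.
986 hashes to 0; slot 0 is free -> place at 0.
149 hashes to 13; slot 13 is free -> place at 13.
203 hashes to 16, h2=12; 16,11 taken -> place at 6.
436 hashes to 11, h2=5; 11,16 taken -> place at 4.
362 hashes to 5; slot 5 is free -> place at 5.
Table: [986, —, —, —, 436, 362, 203, —, —, —, —, 725, 369, 149, —, —, 84]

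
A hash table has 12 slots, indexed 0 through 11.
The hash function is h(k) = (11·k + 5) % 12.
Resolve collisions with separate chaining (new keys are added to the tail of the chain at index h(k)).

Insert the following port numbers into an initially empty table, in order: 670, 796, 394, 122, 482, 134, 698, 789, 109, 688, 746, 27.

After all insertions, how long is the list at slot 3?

5

Insert 670: h=7, bucket 7 empty → new chain.
Insert 796: h=1, bucket 1 empty → new chain.
Insert 394: h=7, bucket 7 nonempty → append to chain.
Insert 122: h=3, bucket 3 empty → new chain.
Insert 482: h=3, bucket 3 nonempty → append to chain.
Insert 134: h=3, bucket 3 nonempty → append to chain.
Insert 698: h=3, bucket 3 nonempty → append to chain.
Insert 789: h=8, bucket 8 empty → new chain.
Insert 109: h=4, bucket 4 empty → new chain.
Insert 688: h=1, bucket 1 nonempty → append to chain.
Insert 746: h=3, bucket 3 nonempty → append to chain.
Insert 27: h=2, bucket 2 empty → new chain.
Final buckets:
0: _
1: 796 -> 688
2: 27
3: 122 -> 482 -> 134 -> 698 -> 746
4: 109
5: _
6: _
7: 670 -> 394
8: 789
9: _
10: _
11: _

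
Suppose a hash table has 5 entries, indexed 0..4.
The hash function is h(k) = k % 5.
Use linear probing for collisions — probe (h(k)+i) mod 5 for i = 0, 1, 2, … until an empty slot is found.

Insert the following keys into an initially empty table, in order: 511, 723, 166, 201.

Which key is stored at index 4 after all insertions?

511 hashes to 1; slot 1 is free -> place at 1.
723 hashes to 3; slot 3 is free -> place at 3.
166 hashes to 1; 1 taken -> place at 2.
201 hashes to 1; 1,2,3 taken -> place at 4.
Table: [_, 511, 166, 723, 201]

201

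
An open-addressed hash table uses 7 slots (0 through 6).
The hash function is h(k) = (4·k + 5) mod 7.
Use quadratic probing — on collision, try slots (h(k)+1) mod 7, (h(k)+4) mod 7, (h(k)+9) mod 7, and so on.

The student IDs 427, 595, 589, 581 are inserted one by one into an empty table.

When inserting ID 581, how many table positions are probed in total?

4

Insert 427: h=5, slot 5 empty => index 5.
Insert 595: h=5, slot 5 occupied => index 6.
Insert 589: h=2, slot 2 empty => index 2.
Insert 581: h=5, slots 5,6,2 occupied => index 0.
Table: [581, ∅, 589, ∅, ∅, 427, 595]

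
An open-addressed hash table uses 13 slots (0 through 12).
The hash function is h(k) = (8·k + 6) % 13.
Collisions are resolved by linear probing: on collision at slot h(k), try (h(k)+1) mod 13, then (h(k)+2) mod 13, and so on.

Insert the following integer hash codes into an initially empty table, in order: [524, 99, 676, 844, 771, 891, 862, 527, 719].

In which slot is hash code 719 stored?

3

524: h=12 -> slot 12
99: h=5 -> slot 5
676: h=6 -> slot 6
844: h=11 -> slot 11
771: h=12, probe 12,0 -> slot 0
891: h=10 -> slot 10
862: h=12, probe 12,0,1 -> slot 1
527: h=10, probe 10,11,12,0,1,2 -> slot 2
719: h=12, probe 12,0,1,2,3 -> slot 3
Table: [771, 862, 527, 719, -, 99, 676, -, -, -, 891, 844, 524]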